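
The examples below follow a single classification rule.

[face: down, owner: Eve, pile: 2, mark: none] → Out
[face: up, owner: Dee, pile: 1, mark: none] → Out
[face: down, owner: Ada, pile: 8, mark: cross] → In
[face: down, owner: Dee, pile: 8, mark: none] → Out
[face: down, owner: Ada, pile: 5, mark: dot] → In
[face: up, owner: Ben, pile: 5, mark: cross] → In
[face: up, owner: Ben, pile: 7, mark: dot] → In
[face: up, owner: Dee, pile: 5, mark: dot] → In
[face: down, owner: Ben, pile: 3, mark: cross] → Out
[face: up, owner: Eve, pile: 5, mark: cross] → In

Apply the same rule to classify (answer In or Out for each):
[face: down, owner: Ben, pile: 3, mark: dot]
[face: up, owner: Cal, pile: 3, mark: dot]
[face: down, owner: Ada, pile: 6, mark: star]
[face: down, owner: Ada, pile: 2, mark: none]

A rule that fits every label: mark is not none AND pile ≥ 5 — true of each 'In' example, false of each 'Out' one.

Out, Out, In, Out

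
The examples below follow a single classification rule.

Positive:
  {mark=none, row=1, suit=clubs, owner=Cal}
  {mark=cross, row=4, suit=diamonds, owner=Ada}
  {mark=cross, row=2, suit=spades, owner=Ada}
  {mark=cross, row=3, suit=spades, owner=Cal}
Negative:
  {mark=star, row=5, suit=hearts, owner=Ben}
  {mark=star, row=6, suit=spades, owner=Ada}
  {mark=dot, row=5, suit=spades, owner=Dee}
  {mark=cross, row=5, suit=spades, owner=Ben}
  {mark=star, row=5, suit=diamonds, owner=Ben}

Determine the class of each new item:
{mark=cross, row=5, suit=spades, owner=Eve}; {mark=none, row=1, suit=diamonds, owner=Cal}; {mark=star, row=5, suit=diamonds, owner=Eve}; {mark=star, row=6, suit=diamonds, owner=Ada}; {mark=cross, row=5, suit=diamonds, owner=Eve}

Negative, Positive, Negative, Negative, Negative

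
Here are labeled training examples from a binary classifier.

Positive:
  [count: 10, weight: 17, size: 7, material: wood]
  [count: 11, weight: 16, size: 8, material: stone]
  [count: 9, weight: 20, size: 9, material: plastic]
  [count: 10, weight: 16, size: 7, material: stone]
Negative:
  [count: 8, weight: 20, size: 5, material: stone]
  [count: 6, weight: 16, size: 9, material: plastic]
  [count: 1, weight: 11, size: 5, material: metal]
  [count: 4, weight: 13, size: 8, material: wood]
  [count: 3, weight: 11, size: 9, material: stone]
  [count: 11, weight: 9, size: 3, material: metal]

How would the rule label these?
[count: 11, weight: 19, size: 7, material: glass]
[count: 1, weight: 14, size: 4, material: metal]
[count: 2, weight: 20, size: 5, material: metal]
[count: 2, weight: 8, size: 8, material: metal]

Positive, Negative, Negative, Negative

The simplest hypothesis consistent with all the labels is: count ≥ 8 AND size ≥ 7.
[count: 11, weight: 19, size: 7, material: glass]: count = 11, size = 7, matches → Positive. [count: 1, weight: 14, size: 4, material: metal]: count = 1, size = 4, does not satisfy this → Negative. [count: 2, weight: 20, size: 5, material: metal]: count = 2, size = 5, does not satisfy this → Negative. [count: 2, weight: 8, size: 8, material: metal]: count = 2, size = 8, does not satisfy this → Negative.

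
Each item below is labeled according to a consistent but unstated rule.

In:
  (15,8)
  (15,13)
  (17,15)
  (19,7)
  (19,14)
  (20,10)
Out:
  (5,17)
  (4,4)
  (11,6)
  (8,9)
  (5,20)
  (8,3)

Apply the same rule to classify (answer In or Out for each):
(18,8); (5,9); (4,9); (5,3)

In, Out, Out, Out

One predicate separates the groups cleanly: first ≥ 13.
(18,8) → first 18 → In. (5,9) → first 5 → Out. (4,9) → first 4 → Out. (5,3) → first 5 → Out.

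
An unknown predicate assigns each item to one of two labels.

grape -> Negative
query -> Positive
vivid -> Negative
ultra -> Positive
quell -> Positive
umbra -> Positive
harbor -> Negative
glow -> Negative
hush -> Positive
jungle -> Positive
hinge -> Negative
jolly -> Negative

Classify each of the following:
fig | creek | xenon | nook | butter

Negative, Negative, Negative, Negative, Positive

Looking at the examples, the only property every 'Positive' case has and every 'Negative' case lacks is: contains 'u'.
fig: no 'u', fails this test → Negative. creek: no 'u', fails this test → Negative. xenon: no 'u', fails this test → Negative. nook: no 'u', fails this test → Negative. butter: has 'u', matches → Positive.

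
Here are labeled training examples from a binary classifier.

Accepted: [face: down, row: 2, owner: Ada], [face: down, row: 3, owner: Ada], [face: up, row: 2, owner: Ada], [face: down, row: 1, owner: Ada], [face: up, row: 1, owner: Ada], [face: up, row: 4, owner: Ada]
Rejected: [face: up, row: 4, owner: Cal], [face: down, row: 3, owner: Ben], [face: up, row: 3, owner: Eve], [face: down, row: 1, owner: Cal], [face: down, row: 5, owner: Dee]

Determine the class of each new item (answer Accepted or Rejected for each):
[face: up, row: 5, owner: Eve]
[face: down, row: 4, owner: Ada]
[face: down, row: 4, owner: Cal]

Rejected, Accepted, Rejected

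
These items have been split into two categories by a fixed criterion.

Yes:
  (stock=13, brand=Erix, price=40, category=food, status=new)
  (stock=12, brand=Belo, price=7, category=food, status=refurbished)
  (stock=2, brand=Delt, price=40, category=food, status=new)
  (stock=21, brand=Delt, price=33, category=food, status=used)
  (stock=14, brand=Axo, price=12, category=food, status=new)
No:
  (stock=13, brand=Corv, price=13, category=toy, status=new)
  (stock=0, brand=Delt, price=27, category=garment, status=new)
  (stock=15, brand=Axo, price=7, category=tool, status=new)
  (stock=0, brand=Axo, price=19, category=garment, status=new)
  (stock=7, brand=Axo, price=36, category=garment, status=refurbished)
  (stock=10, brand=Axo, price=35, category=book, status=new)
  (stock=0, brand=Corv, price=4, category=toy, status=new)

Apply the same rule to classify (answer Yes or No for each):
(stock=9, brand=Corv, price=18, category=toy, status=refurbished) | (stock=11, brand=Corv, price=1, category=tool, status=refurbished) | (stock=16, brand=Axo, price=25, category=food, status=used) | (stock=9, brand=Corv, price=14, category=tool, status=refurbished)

No, No, Yes, No

One predicate separates the groups cleanly: category is food.
(stock=9, brand=Corv, price=18, category=toy, status=refurbished) — category is toy, hence No.
(stock=11, brand=Corv, price=1, category=tool, status=refurbished) — category is tool, hence No.
(stock=16, brand=Axo, price=25, category=food, status=used) — category is food, hence Yes.
(stock=9, brand=Corv, price=14, category=tool, status=refurbished) — category is tool, hence No.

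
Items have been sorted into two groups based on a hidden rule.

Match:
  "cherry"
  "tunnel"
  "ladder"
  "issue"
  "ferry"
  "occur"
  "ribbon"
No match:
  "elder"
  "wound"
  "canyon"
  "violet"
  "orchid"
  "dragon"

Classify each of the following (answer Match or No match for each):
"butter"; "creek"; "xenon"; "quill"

The simplest hypothesis consistent with all the labels is: has a double letter.
"butter": 'tt' doubled — passes, so Match. "creek": 'ee' doubled — passes, so Match. "xenon": no doubled letter — does not fit, so No match. "quill": 'll' doubled — passes, so Match.

Match, Match, No match, Match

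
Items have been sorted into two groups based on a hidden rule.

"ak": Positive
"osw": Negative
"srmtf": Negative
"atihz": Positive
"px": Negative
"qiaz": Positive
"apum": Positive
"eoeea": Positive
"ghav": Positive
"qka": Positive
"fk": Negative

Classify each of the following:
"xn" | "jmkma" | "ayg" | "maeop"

Negative, Positive, Positive, Positive

The simplest hypothesis consistent with all the labels is: contains 'a'.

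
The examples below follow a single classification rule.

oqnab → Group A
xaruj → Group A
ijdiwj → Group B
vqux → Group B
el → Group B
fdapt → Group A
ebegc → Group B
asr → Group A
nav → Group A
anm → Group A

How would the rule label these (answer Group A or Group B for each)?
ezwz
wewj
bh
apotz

The pattern is that an item is 'Group A' exactly when: contains 'a'.

Group B, Group B, Group B, Group A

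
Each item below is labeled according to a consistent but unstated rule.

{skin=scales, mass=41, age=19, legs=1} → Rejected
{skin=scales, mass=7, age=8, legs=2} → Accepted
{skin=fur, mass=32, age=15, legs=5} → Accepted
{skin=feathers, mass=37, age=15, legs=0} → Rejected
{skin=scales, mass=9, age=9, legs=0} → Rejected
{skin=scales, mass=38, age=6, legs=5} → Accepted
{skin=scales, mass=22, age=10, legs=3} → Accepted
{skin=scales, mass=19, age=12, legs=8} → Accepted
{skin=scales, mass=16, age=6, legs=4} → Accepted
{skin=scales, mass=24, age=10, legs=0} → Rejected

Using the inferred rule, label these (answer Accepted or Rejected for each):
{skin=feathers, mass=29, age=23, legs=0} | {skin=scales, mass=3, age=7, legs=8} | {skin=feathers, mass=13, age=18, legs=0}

Rejected, Accepted, Rejected

A rule that fits every label: legs ≥ 2 — true of each 'Accepted' example, false of each 'Rejected' one.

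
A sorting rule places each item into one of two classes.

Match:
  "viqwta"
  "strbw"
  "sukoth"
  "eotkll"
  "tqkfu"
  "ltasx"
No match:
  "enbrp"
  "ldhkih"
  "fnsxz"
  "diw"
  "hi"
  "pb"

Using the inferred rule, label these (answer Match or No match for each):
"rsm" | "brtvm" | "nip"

Rule: contains 't'. This holds for each 'Match' example and fails for each 'No match' one.
"rsm" — no 't', hence No match.
"brtvm" — has 't', hence Match.
"nip" — no 't', hence No match.

No match, Match, No match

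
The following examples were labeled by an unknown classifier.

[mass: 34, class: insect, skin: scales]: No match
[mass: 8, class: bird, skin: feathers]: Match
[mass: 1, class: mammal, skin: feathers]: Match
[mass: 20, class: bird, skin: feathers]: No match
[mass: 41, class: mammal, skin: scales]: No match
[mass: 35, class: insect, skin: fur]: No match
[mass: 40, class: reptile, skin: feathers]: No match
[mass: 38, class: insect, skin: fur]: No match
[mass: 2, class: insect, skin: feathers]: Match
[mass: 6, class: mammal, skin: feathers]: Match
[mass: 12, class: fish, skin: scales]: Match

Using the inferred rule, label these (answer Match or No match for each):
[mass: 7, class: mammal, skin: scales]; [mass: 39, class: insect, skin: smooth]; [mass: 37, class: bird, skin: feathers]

The common property of the 'Match' items is: mass ≤ 12. No 'No match' item has it.

Match, No match, No match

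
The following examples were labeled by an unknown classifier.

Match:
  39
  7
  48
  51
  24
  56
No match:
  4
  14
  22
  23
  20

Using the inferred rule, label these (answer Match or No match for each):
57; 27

Match, Match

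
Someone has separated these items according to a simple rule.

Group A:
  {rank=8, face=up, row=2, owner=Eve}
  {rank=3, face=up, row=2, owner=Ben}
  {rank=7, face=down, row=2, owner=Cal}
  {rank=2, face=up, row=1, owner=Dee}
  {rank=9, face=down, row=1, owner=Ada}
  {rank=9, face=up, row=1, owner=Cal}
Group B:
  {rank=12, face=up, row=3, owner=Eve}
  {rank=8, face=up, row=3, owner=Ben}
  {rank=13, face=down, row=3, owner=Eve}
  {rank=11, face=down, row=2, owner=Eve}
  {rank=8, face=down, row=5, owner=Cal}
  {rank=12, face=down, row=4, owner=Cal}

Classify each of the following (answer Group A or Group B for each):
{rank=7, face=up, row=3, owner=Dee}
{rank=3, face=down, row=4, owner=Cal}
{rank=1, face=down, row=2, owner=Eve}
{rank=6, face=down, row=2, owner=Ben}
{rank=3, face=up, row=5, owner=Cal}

Group B, Group B, Group A, Group A, Group B

A rule that fits every label: rank ≤ 9 AND row ≤ 2 — true of each 'Group A' example, false of each 'Group B' one.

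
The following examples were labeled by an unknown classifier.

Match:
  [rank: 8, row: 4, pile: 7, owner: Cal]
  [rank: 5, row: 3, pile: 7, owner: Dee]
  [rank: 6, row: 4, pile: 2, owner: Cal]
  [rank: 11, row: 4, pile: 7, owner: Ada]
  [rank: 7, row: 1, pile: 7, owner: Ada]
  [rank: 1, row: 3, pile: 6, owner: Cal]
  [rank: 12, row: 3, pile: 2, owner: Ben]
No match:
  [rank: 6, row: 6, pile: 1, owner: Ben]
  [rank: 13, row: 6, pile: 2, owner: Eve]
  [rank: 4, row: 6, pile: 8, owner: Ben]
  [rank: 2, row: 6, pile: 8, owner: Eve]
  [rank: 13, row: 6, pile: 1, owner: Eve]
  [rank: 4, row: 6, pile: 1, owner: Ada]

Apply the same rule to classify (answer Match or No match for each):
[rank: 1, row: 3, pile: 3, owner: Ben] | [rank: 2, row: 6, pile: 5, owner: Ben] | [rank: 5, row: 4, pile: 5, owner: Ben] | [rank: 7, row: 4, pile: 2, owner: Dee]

Match, No match, Match, Match

All 'Match' examples share one property — row ≤ 4 — and every 'No match' example lacks it.
[rank: 1, row: 3, pile: 3, owner: Ben] — row = 3, hence Match. [rank: 2, row: 6, pile: 5, owner: Ben] — row = 6, hence No match. [rank: 5, row: 4, pile: 5, owner: Ben] — row = 4, hence Match. [rank: 7, row: 4, pile: 2, owner: Dee] — row = 4, hence Match.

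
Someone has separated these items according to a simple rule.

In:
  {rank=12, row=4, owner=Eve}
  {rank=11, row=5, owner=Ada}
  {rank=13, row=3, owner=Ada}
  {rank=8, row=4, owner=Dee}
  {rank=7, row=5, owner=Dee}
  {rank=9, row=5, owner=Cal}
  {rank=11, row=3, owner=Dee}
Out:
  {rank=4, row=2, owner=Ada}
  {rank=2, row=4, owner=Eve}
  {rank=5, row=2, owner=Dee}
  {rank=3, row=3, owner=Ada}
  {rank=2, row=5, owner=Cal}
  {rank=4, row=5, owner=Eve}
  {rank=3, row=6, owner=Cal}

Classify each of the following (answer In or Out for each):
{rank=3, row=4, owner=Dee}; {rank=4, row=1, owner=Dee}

Out, Out

All 'In' examples share one property — rank ≥ 7 — and every 'Out' example lacks it.
{rank=3, row=4, owner=Dee} — rank = 3, hence Out.
{rank=4, row=1, owner=Dee} — rank = 4, hence Out.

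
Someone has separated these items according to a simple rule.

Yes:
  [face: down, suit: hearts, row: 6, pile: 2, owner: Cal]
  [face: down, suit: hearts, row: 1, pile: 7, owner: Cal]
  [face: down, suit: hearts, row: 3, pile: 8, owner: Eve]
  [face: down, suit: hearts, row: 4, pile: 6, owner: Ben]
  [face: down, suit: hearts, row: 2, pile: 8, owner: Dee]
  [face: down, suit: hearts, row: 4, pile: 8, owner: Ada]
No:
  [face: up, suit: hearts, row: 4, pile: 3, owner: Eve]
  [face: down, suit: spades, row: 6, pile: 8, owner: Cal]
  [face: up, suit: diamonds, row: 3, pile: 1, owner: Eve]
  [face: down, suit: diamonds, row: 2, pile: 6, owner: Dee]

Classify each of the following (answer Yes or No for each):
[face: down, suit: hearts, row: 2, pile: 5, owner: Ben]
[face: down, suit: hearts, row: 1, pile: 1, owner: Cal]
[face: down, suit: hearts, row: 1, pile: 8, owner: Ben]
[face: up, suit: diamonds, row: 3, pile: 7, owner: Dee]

One predicate separates the groups cleanly: face is down AND suit is hearts.
[face: down, suit: hearts, row: 2, pile: 5, owner: Ben] — face is down, suit is hearts, hence Yes.
[face: down, suit: hearts, row: 1, pile: 1, owner: Cal] — face is down, suit is hearts, hence Yes.
[face: down, suit: hearts, row: 1, pile: 8, owner: Ben] — face is down, suit is hearts, hence Yes.
[face: up, suit: diamonds, row: 3, pile: 7, owner: Dee] — face is up, suit is diamonds, hence No.

Yes, Yes, Yes, No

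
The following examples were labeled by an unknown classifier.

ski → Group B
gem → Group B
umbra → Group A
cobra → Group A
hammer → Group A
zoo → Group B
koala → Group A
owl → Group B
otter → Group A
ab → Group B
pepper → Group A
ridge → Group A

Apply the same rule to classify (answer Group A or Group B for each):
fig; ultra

Every 'Group A' example satisfies: length ≥ 5. None of the 'Group B' examples do.
fig — length 3, hence Group B. ultra — length 5, hence Group A.

Group B, Group A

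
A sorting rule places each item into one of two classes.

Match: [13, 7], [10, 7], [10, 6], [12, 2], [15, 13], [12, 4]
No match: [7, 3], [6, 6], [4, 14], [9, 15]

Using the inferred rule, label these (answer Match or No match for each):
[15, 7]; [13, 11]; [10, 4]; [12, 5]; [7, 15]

Match, Match, Match, Match, No match

One predicate separates the groups cleanly: first ≥ 10.
[15, 7] — first 15, hence Match.
[13, 11] — first 13, hence Match.
[10, 4] — first 10, hence Match.
[12, 5] — first 12, hence Match.
[7, 15] — first 7, hence No match.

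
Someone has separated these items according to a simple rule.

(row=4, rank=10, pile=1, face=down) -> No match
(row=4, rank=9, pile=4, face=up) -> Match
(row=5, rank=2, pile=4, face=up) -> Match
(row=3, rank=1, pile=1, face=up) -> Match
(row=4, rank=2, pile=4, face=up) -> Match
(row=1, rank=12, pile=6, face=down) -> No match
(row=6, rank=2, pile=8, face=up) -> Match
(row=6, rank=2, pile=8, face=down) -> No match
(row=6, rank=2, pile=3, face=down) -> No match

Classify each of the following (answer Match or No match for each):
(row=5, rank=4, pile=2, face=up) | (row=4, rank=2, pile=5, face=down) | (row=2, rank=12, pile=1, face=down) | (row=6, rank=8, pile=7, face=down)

The classifier is using: face is up.
(row=5, rank=4, pile=2, face=up) → face is up → Match.
(row=4, rank=2, pile=5, face=down) → face is down → No match.
(row=2, rank=12, pile=1, face=down) → face is down → No match.
(row=6, rank=8, pile=7, face=down) → face is down → No match.

Match, No match, No match, No match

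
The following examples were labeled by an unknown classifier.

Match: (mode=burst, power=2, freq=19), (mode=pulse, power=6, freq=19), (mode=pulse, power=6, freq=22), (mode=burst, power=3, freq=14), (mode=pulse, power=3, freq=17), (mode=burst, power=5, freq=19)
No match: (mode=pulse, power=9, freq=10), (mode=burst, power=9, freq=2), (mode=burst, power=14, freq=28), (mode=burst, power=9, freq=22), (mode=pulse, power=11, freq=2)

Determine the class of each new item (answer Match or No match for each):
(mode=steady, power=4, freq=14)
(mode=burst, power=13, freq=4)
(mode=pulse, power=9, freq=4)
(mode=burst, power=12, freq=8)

Match, No match, No match, No match

The simplest hypothesis consistent with all the labels is: power ≤ 6.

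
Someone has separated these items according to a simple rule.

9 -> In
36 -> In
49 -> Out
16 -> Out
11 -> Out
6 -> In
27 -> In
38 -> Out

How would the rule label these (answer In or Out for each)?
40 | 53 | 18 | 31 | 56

All 'In' examples share one property — multiple of 3 — and every 'Out' example lacks it.
40: 40 = 3·13 + 1, does not satisfy this → Out. 53: 53 = 3·17 + 2, does not satisfy this → Out. 18: 18 = 3·6, satisfies this → In. 31: 31 = 3·10 + 1, does not satisfy this → Out. 56: 56 = 3·18 + 2, does not satisfy this → Out.

Out, Out, In, Out, Out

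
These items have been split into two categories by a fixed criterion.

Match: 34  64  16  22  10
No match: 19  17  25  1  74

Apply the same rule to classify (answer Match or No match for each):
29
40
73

A rule that fits every label: ≡ 4 (mod 6) — true of each 'Match' example, false of each 'No match' one.
29 — 29 mod 6 = 5, hence No match.
40 — 40 mod 6 = 4, hence Match.
73 — 73 mod 6 = 1, hence No match.

No match, Match, No match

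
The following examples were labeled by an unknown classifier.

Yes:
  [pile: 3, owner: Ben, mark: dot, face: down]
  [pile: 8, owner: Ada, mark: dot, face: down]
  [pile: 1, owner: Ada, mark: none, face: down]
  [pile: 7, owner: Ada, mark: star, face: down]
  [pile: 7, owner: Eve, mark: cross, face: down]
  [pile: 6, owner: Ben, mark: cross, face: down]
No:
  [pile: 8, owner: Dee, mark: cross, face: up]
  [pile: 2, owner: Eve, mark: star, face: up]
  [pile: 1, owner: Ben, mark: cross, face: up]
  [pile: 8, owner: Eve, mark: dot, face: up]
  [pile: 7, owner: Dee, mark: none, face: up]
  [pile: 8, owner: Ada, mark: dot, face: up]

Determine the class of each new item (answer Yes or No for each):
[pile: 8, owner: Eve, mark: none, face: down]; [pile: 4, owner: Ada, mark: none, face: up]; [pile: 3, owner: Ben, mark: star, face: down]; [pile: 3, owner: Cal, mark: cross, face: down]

Yes, No, Yes, Yes

Comparing the two groups points to one rule — face is down.
[pile: 8, owner: Eve, mark: none, face: down]: face is down, fits → Yes.
[pile: 4, owner: Ada, mark: none, face: up]: face is up, fails the rule → No.
[pile: 3, owner: Ben, mark: star, face: down]: face is down, fits → Yes.
[pile: 3, owner: Cal, mark: cross, face: down]: face is down, fits → Yes.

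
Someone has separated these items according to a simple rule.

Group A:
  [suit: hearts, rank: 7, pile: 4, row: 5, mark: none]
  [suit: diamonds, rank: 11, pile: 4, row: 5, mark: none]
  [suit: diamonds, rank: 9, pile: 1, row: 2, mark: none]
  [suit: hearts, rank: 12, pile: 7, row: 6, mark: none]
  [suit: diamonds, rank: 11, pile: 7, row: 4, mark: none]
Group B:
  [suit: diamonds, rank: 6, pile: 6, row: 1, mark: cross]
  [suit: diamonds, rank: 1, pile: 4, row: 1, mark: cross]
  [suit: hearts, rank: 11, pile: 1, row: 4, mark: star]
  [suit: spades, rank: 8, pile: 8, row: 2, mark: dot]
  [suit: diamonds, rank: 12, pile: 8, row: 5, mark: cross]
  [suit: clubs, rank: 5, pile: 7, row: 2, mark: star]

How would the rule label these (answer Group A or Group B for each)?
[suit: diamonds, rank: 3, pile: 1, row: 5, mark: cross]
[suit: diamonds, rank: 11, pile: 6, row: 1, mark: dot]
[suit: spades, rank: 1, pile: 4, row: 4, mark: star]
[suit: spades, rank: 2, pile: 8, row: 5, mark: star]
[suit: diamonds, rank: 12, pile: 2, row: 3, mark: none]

Checking candidate rules against both groups, what survives is: mark is none.
[suit: diamonds, rank: 3, pile: 1, row: 5, mark: cross] — mark is cross, hence Group B. [suit: diamonds, rank: 11, pile: 6, row: 1, mark: dot] — mark is dot, hence Group B. [suit: spades, rank: 1, pile: 4, row: 4, mark: star] — mark is star, hence Group B. [suit: spades, rank: 2, pile: 8, row: 5, mark: star] — mark is star, hence Group B. [suit: diamonds, rank: 12, pile: 2, row: 3, mark: none] — mark is none, hence Group A.

Group B, Group B, Group B, Group B, Group A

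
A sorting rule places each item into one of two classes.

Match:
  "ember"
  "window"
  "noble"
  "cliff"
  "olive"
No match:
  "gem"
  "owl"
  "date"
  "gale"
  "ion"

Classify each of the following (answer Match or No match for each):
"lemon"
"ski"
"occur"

Rule: length ≥ 5. This holds for each 'Match' example and fails for each 'No match' one.
Match: "lemon", since length 5. No match: "ski", since length 3. Match: "occur", since length 5.

Match, No match, Match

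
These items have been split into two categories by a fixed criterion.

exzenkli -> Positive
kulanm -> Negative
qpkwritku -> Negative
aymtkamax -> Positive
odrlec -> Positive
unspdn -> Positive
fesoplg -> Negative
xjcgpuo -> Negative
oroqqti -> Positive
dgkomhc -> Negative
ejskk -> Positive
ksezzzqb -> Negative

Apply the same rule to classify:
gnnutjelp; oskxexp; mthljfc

Negative, Positive, Negative

Rule: starts with a vowel. This holds for each 'Positive' example and fails for each 'Negative' one.
gnnutjelp: starts with 'g' — doesn't match, so Negative.
oskxexp: starts with 'o' — fits, so Positive.
mthljfc: starts with 'm' — doesn't match, so Negative.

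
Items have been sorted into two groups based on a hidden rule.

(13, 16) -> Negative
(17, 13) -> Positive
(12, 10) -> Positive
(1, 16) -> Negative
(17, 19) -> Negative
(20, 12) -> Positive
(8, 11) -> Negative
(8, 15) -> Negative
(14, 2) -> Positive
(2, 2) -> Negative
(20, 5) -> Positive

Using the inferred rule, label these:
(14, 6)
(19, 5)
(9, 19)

Positive, Positive, Negative

Rule: first > second. This holds for each 'Positive' example and fails for each 'Negative' one.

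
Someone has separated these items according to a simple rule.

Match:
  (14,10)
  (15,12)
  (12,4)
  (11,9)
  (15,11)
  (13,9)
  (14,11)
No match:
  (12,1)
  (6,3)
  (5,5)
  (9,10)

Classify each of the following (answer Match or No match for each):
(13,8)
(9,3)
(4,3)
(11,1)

The distinguishing property — first > second AND sum ≥ 16 — holds for all the 'Match' cases and none of the 'No match' cases.
Match: (13,8), since 13 > 8, 13+8 = 21. No match: (9,3), since 9 > 3, 9+3 = 12. No match: (4,3), since 4 > 3, 4+3 = 7. No match: (11,1), since 11 > 1, 11+1 = 12.

Match, No match, No match, No match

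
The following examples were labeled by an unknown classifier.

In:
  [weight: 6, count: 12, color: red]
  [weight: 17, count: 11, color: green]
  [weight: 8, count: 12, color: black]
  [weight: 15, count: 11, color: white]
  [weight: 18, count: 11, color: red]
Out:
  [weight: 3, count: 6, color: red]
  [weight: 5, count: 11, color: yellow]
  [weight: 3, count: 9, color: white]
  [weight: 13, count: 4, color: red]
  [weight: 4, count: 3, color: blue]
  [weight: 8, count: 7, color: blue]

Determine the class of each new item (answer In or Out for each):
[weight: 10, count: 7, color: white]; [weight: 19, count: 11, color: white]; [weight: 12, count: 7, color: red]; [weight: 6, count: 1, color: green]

Out, In, Out, Out

Every 'In' example satisfies: weight ≥ 6 AND count ≥ 9. None of the 'Out' examples do.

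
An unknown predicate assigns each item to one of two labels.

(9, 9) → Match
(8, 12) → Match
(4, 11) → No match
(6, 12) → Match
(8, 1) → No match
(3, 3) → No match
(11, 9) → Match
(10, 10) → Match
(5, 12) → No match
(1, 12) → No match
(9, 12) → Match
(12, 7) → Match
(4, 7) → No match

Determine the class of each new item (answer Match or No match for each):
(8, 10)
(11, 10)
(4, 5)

Match, Match, No match

The rule appears to be: sum ≥ 18.
(8, 10): 8+10 = 18 — qualifies, so Match.
(11, 10): 11+10 = 21 — qualifies, so Match.
(4, 5): 4+5 = 9 — doesn't qualify, so No match.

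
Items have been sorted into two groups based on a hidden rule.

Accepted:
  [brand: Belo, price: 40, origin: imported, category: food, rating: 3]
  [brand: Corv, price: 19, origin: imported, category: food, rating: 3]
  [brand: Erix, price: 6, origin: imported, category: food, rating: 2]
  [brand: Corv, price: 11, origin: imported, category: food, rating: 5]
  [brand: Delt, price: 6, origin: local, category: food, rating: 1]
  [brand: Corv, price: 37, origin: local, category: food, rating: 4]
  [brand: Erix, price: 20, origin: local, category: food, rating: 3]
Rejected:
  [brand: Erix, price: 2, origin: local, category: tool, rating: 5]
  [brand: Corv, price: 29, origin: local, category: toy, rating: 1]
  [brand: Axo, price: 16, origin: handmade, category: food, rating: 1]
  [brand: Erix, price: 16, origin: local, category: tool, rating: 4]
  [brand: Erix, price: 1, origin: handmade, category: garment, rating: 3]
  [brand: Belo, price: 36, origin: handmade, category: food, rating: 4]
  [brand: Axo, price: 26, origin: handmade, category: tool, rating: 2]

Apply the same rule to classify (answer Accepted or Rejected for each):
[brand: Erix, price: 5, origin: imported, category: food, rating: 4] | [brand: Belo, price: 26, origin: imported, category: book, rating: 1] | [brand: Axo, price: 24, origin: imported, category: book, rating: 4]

Accepted, Rejected, Rejected

The rule appears to be: origin is not handmade AND category is food.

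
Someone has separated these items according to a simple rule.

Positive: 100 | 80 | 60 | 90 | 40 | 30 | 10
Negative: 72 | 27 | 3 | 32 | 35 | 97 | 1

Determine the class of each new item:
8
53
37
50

Negative, Negative, Negative, Positive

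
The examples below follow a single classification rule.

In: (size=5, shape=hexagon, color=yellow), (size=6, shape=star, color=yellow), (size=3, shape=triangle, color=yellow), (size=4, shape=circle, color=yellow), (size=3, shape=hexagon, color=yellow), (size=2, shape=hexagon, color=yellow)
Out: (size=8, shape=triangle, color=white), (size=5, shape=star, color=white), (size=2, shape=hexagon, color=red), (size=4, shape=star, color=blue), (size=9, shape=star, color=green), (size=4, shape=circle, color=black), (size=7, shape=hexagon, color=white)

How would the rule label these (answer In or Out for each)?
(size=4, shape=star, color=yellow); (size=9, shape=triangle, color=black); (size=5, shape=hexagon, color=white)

In, Out, Out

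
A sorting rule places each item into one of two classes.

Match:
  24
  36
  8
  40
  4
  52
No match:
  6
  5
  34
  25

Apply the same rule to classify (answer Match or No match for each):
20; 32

The distinguishing property — multiple of 4 — holds for all the 'Match' cases and none of the 'No match' cases.
20: 20 = 4·5 — fits, so Match.
32: 32 = 4·8 — fits, so Match.

Match, Match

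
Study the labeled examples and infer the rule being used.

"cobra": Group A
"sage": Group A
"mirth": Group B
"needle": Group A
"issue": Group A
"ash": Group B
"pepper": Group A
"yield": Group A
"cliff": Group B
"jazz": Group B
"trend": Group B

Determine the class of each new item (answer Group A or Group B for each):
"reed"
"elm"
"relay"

Group A, Group B, Group A

The distinguishing property — has ≥ 2 vowels — holds for all the 'Group A' cases and none of the 'Group B' cases.
"reed": 2 vowels, has this property → Group A. "elm": 1 vowel, doesn't match → Group B. "relay": 2 vowels, has this property → Group A.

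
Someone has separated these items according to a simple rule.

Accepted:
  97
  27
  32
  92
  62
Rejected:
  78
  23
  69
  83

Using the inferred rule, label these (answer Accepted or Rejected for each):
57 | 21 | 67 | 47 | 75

Every 'Accepted' example satisfies: ≡ 2 (mod 5). None of the 'Rejected' examples do.
57: 57 mod 5 = 2 — qualifies, so Accepted. 21: 21 mod 5 = 1 — doesn't match, so Rejected. 67: 67 mod 5 = 2 — qualifies, so Accepted. 47: 47 mod 5 = 2 — qualifies, so Accepted. 75: 75 mod 5 = 0 — doesn't match, so Rejected.

Accepted, Rejected, Accepted, Accepted, Rejected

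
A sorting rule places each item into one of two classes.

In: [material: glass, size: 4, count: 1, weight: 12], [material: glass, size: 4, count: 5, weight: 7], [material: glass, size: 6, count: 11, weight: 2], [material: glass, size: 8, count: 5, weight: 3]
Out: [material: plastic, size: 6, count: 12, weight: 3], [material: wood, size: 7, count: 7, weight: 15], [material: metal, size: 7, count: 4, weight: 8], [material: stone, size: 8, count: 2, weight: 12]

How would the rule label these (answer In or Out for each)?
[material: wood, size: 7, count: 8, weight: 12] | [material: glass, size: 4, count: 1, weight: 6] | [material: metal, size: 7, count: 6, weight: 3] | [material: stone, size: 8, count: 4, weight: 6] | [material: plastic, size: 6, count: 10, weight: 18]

Out, In, Out, Out, Out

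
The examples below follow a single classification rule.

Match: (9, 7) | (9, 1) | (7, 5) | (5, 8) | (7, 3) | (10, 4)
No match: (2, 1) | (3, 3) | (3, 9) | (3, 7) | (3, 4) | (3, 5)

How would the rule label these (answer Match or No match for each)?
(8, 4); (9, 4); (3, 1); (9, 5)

Match, Match, No match, Match

Every 'Match' example satisfies: first ≥ 4. None of the 'No match' examples do.
(8, 4): first 8, checks out → Match. (9, 4): first 9, checks out → Match. (3, 1): first 3, doesn't match → No match. (9, 5): first 9, checks out → Match.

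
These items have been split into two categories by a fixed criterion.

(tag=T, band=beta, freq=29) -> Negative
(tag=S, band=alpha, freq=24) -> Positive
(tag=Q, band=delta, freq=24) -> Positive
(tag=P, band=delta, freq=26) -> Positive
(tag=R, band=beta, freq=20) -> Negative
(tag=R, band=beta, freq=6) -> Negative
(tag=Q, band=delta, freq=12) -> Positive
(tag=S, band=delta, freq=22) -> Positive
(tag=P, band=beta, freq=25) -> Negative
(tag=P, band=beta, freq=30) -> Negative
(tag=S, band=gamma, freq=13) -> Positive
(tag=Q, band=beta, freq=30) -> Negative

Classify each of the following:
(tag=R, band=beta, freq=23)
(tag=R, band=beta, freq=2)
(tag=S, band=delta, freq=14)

Negative, Negative, Positive

The rule appears to be: band is not beta.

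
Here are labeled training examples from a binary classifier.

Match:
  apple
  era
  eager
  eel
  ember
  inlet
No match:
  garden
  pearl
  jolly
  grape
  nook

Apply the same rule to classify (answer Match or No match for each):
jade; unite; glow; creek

All 'Match' examples share one property — starts with a vowel — and every 'No match' example lacks it.

No match, Match, No match, No match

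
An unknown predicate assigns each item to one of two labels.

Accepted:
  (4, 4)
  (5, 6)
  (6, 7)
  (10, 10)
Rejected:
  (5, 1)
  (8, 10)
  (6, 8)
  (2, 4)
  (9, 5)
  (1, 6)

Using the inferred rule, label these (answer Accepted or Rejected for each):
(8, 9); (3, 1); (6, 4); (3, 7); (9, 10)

The pattern is that an item is 'Accepted' exactly when: |first − second| ≤ 1.
(8, 9): |8−9| = 1, passes → Accepted. (3, 1): |3−1| = 2, doesn't qualify → Rejected. (6, 4): |6−4| = 2, doesn't qualify → Rejected. (3, 7): |3−7| = 4, doesn't qualify → Rejected. (9, 10): |9−10| = 1, passes → Accepted.

Accepted, Rejected, Rejected, Rejected, Accepted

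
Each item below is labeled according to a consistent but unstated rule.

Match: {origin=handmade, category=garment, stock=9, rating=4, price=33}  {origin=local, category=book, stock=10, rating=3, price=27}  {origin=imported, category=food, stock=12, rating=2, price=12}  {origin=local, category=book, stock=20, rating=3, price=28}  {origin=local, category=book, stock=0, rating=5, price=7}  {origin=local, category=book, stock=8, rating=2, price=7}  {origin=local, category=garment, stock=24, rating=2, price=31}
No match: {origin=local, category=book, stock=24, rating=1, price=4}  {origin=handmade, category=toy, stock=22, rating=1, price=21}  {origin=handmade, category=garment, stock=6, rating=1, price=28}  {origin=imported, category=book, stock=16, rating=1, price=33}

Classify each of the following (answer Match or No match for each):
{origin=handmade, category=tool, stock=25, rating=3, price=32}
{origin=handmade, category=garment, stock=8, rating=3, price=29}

Match, Match

The classifier is using: rating ≥ 2.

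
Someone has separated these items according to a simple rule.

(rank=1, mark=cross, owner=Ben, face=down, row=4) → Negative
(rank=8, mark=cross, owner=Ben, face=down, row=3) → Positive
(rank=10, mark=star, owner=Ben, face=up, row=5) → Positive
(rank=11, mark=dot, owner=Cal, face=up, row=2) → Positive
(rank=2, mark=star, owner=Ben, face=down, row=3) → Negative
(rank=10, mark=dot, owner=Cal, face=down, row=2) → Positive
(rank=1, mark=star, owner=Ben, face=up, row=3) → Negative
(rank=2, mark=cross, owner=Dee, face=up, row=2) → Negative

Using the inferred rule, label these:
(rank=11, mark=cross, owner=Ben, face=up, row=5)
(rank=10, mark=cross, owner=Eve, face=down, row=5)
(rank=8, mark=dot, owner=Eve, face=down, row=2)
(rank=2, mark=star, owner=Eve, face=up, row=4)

Positive, Positive, Positive, Negative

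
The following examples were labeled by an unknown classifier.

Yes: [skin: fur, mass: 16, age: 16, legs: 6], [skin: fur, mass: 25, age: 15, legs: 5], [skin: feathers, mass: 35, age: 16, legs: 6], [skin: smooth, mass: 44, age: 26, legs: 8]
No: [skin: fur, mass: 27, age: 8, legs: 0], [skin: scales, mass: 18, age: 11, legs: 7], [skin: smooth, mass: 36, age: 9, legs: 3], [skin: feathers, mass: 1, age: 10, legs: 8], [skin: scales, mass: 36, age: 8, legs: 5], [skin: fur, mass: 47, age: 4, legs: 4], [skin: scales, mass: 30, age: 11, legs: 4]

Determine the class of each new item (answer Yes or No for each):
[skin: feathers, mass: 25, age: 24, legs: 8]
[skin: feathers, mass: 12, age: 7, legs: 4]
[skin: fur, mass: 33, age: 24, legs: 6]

Rule: age ≥ 15. This holds for each 'Yes' example and fails for each 'No' one.
[skin: feathers, mass: 25, age: 24, legs: 8]: age = 24, fits → Yes. [skin: feathers, mass: 12, age: 7, legs: 4]: age = 7, does not satisfy this → No. [skin: fur, mass: 33, age: 24, legs: 6]: age = 24, fits → Yes.

Yes, No, Yes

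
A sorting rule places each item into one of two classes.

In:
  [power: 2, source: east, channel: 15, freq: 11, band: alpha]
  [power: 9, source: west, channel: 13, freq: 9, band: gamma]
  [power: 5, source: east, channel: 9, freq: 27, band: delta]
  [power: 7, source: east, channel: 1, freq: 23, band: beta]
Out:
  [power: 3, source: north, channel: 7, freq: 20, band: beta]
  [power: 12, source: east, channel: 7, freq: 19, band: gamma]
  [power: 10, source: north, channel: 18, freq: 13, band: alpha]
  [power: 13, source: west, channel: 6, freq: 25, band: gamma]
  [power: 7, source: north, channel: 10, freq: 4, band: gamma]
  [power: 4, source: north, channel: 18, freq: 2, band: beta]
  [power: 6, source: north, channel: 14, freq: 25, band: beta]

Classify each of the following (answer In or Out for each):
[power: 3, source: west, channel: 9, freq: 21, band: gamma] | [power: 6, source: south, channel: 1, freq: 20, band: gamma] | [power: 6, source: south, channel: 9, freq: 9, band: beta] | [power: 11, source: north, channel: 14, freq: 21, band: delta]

The distinguishing property — source is not north AND power ≤ 9 — holds for all the 'In' cases and none of the 'Out' cases.

In, In, In, Out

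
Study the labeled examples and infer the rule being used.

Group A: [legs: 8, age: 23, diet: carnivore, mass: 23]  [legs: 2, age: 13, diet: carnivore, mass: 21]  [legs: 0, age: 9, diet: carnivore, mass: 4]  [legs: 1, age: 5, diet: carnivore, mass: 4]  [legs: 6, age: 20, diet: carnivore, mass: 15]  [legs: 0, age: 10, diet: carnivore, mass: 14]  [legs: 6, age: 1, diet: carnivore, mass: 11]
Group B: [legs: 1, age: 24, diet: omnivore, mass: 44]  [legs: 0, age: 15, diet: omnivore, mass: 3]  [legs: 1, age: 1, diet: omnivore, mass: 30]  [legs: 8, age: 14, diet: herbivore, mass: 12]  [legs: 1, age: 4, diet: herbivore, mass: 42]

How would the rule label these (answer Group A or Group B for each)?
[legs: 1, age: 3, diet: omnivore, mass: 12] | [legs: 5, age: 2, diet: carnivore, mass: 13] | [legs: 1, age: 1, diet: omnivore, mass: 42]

Group B, Group A, Group B

The distinguishing property — diet is carnivore — holds for all the 'Group A' cases and none of the 'Group B' cases.
[legs: 1, age: 3, diet: omnivore, mass: 12] → diet is omnivore → Group B. [legs: 5, age: 2, diet: carnivore, mass: 13] → diet is carnivore → Group A. [legs: 1, age: 1, diet: omnivore, mass: 42] → diet is omnivore → Group B.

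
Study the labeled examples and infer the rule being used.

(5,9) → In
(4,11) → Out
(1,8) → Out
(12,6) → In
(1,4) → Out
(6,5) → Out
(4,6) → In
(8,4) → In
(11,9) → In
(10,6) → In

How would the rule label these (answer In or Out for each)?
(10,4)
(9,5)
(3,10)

In, In, Out

All 'In' examples share one property — sum is even — and every 'Out' example lacks it.
(10,4): In (10+4 = 14). (9,5): In (9+5 = 14). (3,10): Out (3+10 = 13).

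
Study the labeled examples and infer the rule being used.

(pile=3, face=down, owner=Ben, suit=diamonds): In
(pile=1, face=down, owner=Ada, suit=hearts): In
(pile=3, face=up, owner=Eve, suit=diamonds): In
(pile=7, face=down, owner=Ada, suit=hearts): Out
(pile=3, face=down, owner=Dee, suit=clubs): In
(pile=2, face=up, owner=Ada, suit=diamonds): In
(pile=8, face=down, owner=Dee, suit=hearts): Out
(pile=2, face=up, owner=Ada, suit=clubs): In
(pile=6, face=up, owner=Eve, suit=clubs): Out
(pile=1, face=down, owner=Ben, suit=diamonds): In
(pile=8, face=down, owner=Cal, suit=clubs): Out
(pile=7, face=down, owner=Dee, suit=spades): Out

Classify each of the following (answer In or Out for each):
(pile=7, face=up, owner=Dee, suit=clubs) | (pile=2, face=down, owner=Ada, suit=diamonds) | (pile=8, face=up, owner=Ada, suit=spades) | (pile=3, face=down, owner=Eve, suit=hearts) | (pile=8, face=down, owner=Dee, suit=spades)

The classifier is using: pile ≤ 3.

Out, In, Out, In, Out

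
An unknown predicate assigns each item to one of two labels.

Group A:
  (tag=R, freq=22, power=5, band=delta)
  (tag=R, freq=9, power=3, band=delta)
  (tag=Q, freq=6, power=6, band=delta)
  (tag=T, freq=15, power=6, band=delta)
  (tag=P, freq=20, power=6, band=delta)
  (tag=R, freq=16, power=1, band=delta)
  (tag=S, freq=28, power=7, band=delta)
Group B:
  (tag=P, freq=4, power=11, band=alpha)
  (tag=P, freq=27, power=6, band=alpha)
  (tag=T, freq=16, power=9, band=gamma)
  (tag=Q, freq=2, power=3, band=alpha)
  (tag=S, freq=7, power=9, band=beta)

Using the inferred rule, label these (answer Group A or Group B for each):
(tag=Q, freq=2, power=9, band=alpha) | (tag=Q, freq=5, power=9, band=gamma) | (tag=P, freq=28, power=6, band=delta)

Group B, Group B, Group A

The rule appears to be: band is delta.
(tag=Q, freq=2, power=9, band=alpha): Group B (band is alpha). (tag=Q, freq=5, power=9, band=gamma): Group B (band is gamma). (tag=P, freq=28, power=6, band=delta): Group A (band is delta).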